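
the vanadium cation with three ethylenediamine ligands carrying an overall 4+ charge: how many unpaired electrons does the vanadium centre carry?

Ethylenediamine is neutral; balancing the +4 overall charge requires V(IV).
Group 5 minus oxidation state 4 gives a d¹ configuration.
Counting donor atoms: 3×ethylenediamine (bidentate) → 6 donors. Coordination number = 6.
In an octahedral field the d¹ configuration is t₂g¹e_g⁰ (only one arrangement possible), giving 1 unpaired electron.

1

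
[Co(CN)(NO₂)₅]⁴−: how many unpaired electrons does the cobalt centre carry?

Summing ligand charges against the −4 overall charge gives an oxidation state of +2 for cobalt.
Group 9 minus oxidation state 2 gives a d⁷ configuration.
The spin state decides the count: Cyanide and nitro (N-bound nitrite) are strong-field ligands (high in the spectrochemical series) for a first-row metal, so the complex is low-spin.
An octahedral low-spin d⁷ ion is t₂g⁶e_g¹, giving 1 unpaired electron.

1 unpaired electron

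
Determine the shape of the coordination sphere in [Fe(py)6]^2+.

octahedral

Summing ligand charges against the +2 overall charge gives an oxidation state of +2 for iron.
Group 8 minus oxidation state 2 gives a d⁶ configuration.
With 6 monodentate ligands the coordination number is 6.
Six donors around a single metal centre give an octahedral coordination sphere.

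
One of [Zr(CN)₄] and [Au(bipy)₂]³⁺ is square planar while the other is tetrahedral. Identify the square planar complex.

For [Zr(CN)₄]: Ligand charges: each cyanide is −1. With an overall charge of 0 the zirconium centre must be in the +4 oxidation state. Group 4 minus oxidation state 4 gives a d⁰ configuration. A d⁰ ion has no crystal-field stabilisation preference between square planar and tetrahedral, so four ligands adopt the sterically favoured tetrahedral geometry. → tetrahedral.
For [Au(bipy)₂]³⁺: Ligand charges: 2,2′-bipyridine is neutral. With an overall charge of +3 the gold centre must be in the +3 oxidation state. Gold is a group-11 element; Au(III) is therefore d⁸. A 5d d⁸ ion has a large crystal-field splitting; square planar leaves the high-energy d_{x²−y²} orbital empty and maximises CFSE. → square planar.

[Au(bipy)₂]³⁺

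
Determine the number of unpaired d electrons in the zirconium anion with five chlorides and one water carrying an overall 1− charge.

0

Each chloride is −1; water is neutral; balancing the −1 overall charge requires Zr(IV).
Zirconium is a group-4 element; Zr(IV) is therefore d⁰.
In an octahedral field the d⁰ configuration is t₂g⁰e_g⁰, giving 0 unpaired electrons.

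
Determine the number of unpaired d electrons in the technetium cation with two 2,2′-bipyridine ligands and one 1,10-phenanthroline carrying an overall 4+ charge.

Ligand charges: 2,2′-bipyridine is neutral; 1,10-phenanthroline is neutral. With an overall charge of +4 the technetium centre must be in the +4 oxidation state.
Tc sits in group 7, so the d-electron count is 7 − 4 = 3.
Counting donor atoms: 2×2,2′-bipyridine (bidentate) → 4 donors; 1×1,10-phenanthroline (bidentate) → 2 donors. Coordination number = 6.
In an octahedral field the d³ configuration is t₂g³e_g⁰ (only one arrangement possible), giving 3 unpaired electrons.

3 unpaired electrons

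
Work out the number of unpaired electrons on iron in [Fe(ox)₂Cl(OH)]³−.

5 unpaired electrons

Summing ligand charges against the −3 overall charge gives an oxidation state of +3 for iron.
Group 8 minus oxidation state 3 gives a d⁵ configuration.
Counting donor atoms: 2×oxalate (bidentate) → 4 donors; 1×chloride (monodentate) → 1 donor; 1×hydroxide (monodentate) → 1 donor. Coordination number = 6.
The spin state decides the count: Chloride, hydroxide, and oxalate are weak-field ligands for a first-row metal, so the complex is high-spin.
An octahedral high-spin d⁵ ion is t₂g³e_g², giving 5 unpaired electrons.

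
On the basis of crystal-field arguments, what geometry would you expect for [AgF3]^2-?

Ligand charges: each fluoride is −1. With an overall charge of −2 the silver centre must be in the +1 oxidation state.
Silver is a group-11 element; Ag(I) is therefore d¹⁰.
Coordination number: 3.
Three ligands around a d¹⁰ centre minimise repulsion in a trigonal-planar arrangement.

trigonal planar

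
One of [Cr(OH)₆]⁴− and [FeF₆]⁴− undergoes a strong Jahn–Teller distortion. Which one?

[Cr(OH)₆]⁴−: Summing ligand charges against the −4 overall charge gives an oxidation state of +2 for chromium. Chromium is a group-6 element; Cr(II) is therefore d⁴. Hydroxide is a weak-field ligand for a first-row metal, so the complex is high-spin. The t₂g³e_g¹ (high-spin) configuration has an unevenly filled e_g set; the Jahn–Teller theorem predicts a tetragonal distortion (typically axial elongation) to lift the degeneracy.
[FeF₆]⁴−: Each fluoride is −1; balancing the −4 overall charge requires Fe(II). Group 8 minus oxidation state 2 gives a d⁶ configuration. Fluoride is a weak-field ligand for a first-row metal, so the complex is high-spin. The d⁶ configuration leaves the e_g set evenly filled (or empty) — no strong Jahn–Teller driving force.

[Cr(OH)₆]⁴−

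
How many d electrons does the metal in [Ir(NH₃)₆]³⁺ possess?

d6

Summing ligand charges against the +3 overall charge gives an oxidation state of +3 for iridium.
Iridium is a group-9 element; Ir(III) is therefore d⁶.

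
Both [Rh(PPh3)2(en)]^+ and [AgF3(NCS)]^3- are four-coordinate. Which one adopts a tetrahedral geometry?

[AgF3(NCS)]^3-

For [Rh(PPh3)2(en)]^+: Triphenylphosphine is neutral; ethylenediamine is neutral; balancing the +1 overall charge requires Rh(I). Rhodium is a group-9 element; Rh(I) is therefore d⁸. A 4d d⁸ ion has a large crystal-field splitting; square planar leaves the high-energy d_{x²−y²} orbital empty and maximises CFSE. → square planar.
For [AgF3(NCS)]^3-: Each fluoride is −1; each isothiocyanate is −1; balancing the −3 overall charge requires Ag(I). Group 11 minus oxidation state 1 gives a d¹⁰ configuration. A d¹⁰ ion has no crystal-field stabilisation preference between square planar and tetrahedral, so four ligands adopt the sterically favoured tetrahedral geometry. → tetrahedral.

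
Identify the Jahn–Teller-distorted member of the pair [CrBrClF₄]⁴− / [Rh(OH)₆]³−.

[CrBrClF₄]⁴−: Each bromide is −1; each chloride is −1; each fluoride is −1; balancing the −4 overall charge requires Cr(II). Chromium is a group-6 element; Cr(II) is therefore d⁴. Bromide, chloride, and fluoride are weak-field ligands for a first-row metal, so the complex is high-spin. The t₂g³e_g¹ (high-spin) configuration has an unevenly filled e_g set; the Jahn–Teller theorem predicts a tetragonal distortion (typically axial elongation) to lift the degeneracy.
[Rh(OH)₆]³−: Ligand charges: each hydroxide is −1. With an overall charge of −3 the rhodium centre must be in the +3 oxidation state. Group 9 minus oxidation state 3 gives a d⁶ configuration. A 4d ion has a large Δₒ and is invariably low-spin. The d⁶ configuration leaves the e_g set evenly filled (or empty) — no strong Jahn–Teller driving force.

[CrBrClF₄]⁴−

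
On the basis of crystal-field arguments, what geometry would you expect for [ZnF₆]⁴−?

octahedral

Summing ligand charges against the −4 overall charge gives an oxidation state of +2 for zinc.
Zn sits in group 12, so the d-electron count is 12 − 2 = 10.
With 6 monodentate ligands the coordination number is 6.
Six donors around a single metal centre give an octahedral coordination sphere.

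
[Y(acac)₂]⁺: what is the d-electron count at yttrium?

d0

Each acetylacetonate is −1; balancing the +1 overall charge requires Y(III).
Yttrium is a group-3 element; Y(III) is therefore d⁰.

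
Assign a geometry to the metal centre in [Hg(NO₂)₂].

Summing ligand charges against the 0 overall charge gives an oxidation state of +2 for mercury.
Group 12 minus oxidation state 2 gives a d¹⁰ configuration.
With 2 monodentate ligands the coordination number is 2.
A d¹⁰ ion with only two ligands adopts a linear arrangement (sp hybridisation; no CFSE preference).

linear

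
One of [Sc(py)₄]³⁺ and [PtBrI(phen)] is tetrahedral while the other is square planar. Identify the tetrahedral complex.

For [Sc(py)₄]³⁺: Ligand charges: pyridine is neutral. With an overall charge of +3 the scandium centre must be in the +3 oxidation state. Scandium is a group-3 element; Sc(III) is therefore d⁰. A d⁰ ion has no crystal-field stabilisation preference between square planar and tetrahedral, so four ligands adopt the sterically favoured tetrahedral geometry. → tetrahedral.
For [PtBrI(phen)]: Summing ligand charges against the 0 overall charge gives an oxidation state of +2 for platinum. Platinum is a group-10 element; Pt(II) is therefore d⁸. A 5d d⁸ ion has a large crystal-field splitting; square planar leaves the high-energy d_{x²−y²} orbital empty and maximises CFSE. → square planar.

[Sc(py)₄]³⁺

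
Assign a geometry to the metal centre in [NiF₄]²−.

Ligand charges: each fluoride is −1. With an overall charge of −2 the nickel centre must be in the +2 oxidation state.
Ni sits in group 10, so the d-electron count is 10 − 2 = 8.
With 4 monodentate ligands the coordination number is 4.
Fluoride is a weak-field ligand.
With weak-field ligands the CFSE gain from square planar is small, so a 3d d⁸ ion takes the sterically preferred tetrahedral geometry.

tetrahedral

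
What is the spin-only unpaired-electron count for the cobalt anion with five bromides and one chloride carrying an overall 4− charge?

Summing ligand charges against the −4 overall charge gives an oxidation state of +2 for cobalt.
Cobalt is a group-9 element; Co(II) is therefore d⁷.
The spin state decides the count: Bromide and chloride are weak-field ligands for a first-row metal, so the complex is high-spin.
An octahedral high-spin d⁷ ion is t₂g⁵e_g², giving 3 unpaired electrons.

3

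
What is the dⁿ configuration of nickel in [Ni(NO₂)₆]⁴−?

Ligand charges: each nitro (N-bound nitrite) is −1. With an overall charge of −4 the nickel centre must be in the +2 oxidation state.
Ni sits in group 10, so the d-electron count is 10 − 2 = 8.

d⁸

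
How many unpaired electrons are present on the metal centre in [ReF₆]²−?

Summing ligand charges against the −2 overall charge gives an oxidation state of +4 for rhenium.
Group 7 minus oxidation state 4 gives a d³ configuration.
In an octahedral field the d³ configuration is t₂g³e_g⁰ (only one arrangement possible), giving 3 unpaired electrons.

3 unpaired electrons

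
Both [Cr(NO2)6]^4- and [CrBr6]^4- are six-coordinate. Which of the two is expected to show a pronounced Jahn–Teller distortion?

[Cr(NO2)6]^4-: Summing ligand charges against the −4 overall charge gives an oxidation state of +2 for chromium. Group 6 minus oxidation state 2 gives a d⁴ configuration. Nitro (N-bound nitrite) is a strong-field ligand (high in the spectrochemical series) for a first-row metal, so the complex is low-spin. The d⁴ configuration leaves the e_g set evenly filled (or empty) — no strong Jahn–Teller driving force.
[CrBr6]^4-: Each bromide is −1; balancing the −4 overall charge requires Cr(II). Chromium is a group-6 element; Cr(II) is therefore d⁴. Bromide is a weak-field ligand for a first-row metal, so the complex is high-spin. The t₂g³e_g¹ (high-spin) configuration has an unevenly filled e_g set; the Jahn–Teller theorem predicts a tetragonal distortion (typically axial elongation) to lift the degeneracy.

[CrBr6]^4-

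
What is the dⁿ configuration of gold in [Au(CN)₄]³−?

Ligand charges: each cyanide is −1. With an overall charge of −3 the gold centre must be in the +1 oxidation state.
Gold is a group-11 element; Au(I) is therefore d¹⁰.

d¹⁰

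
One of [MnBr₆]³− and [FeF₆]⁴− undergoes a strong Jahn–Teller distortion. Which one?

[MnBr₆]³−: Each bromide is −1; balancing the −3 overall charge requires Mn(III). Mn sits in group 7, so the d-electron count is 7 − 3 = 4. Bromide is a weak-field ligand for a first-row metal, so the complex is high-spin. The t₂g³e_g¹ (high-spin) configuration has an unevenly filled e_g set; the Jahn–Teller theorem predicts a tetragonal distortion (typically axial elongation) to lift the degeneracy.
[FeF₆]⁴−: Ligand charges: each fluoride is −1. With an overall charge of −4 the iron centre must be in the +2 oxidation state. Fe sits in group 8, so the d-electron count is 8 − 2 = 6. Fluoride is a weak-field ligand for a first-row metal, so the complex is high-spin. The d⁶ configuration leaves the e_g set evenly filled (or empty) — no strong Jahn–Teller driving force.

[MnBr₆]³−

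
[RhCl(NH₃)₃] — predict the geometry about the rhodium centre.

square planar

Each chloride is −1; ammonia is neutral; balancing the 0 overall charge requires Rh(I).
Group 9 minus oxidation state 1 gives a d⁸ configuration.
With 4 monodentate ligands the coordination number is 4.
A 4d d⁸ ion has a large crystal-field splitting; square planar leaves the high-energy d_{x²−y²} orbital empty and maximises CFSE.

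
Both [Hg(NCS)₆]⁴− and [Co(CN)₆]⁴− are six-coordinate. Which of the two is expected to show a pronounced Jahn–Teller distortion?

[Co(CN)₆]⁴−

[Hg(NCS)₆]⁴−: Summing ligand charges against the −4 overall charge gives an oxidation state of +2 for mercury. Group 12 minus oxidation state 2 gives a d¹⁰ configuration. The d¹⁰ configuration leaves the e_g set evenly filled (or empty) — no strong Jahn–Teller driving force.
[Co(CN)₆]⁴−: Each cyanide is −1; balancing the −4 overall charge requires Co(II). Cobalt is a group-9 element; Co(II) is therefore d⁷. Cyanide is a strong-field ligand (high in the spectrochemical series) for a first-row metal, so the complex is low-spin. The t₂g⁶e_g¹ (low-spin) configuration has an unevenly filled e_g set; the Jahn–Teller theorem predicts a tetragonal distortion (typically axial elongation) to lift the degeneracy.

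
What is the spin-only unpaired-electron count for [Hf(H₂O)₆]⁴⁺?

Summing ligand charges against the +4 overall charge gives an oxidation state of +4 for hafnium.
Hafnium is a group-4 element; Hf(IV) is therefore d⁰.
In an octahedral field the d⁰ configuration is t₂g⁰e_g⁰, giving 0 unpaired electrons.

0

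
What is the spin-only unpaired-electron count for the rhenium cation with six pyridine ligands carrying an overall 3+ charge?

2

Summing ligand charges against the +3 overall charge gives an oxidation state of +3 for rhenium.
Rhenium is a group-7 element; Re(III) is therefore d⁴.
The spin state decides the count: a 5d ion has a large Δₒ and is invariably low-spin.
An octahedral low-spin d⁴ ion is t₂g⁴e_g⁰, giving 2 unpaired electrons.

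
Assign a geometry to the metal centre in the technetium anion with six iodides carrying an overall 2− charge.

octahedral

Summing ligand charges against the −2 overall charge gives an oxidation state of +4 for technetium.
Technetium is a group-7 element; Tc(IV) is therefore d³.
Coordination number: 6.
Six donors around a single metal centre give an octahedral coordination sphere.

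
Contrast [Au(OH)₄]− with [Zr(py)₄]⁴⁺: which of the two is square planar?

[Au(OH)₄]−

For [Au(OH)₄]−: Summing ligand charges against the −1 overall charge gives an oxidation state of +3 for gold. Au sits in group 11, so the d-electron count is 11 − 3 = 8. A 5d d⁸ ion has a large crystal-field splitting; square planar leaves the high-energy d_{x²−y²} orbital empty and maximises CFSE. → square planar.
For [Zr(py)₄]⁴⁺: Summing ligand charges against the +4 overall charge gives an oxidation state of +4 for zirconium. Group 4 minus oxidation state 4 gives a d⁰ configuration. A d⁰ ion has no crystal-field stabilisation preference between square planar and tetrahedral, so four ligands adopt the sterically favoured tetrahedral geometry. → tetrahedral.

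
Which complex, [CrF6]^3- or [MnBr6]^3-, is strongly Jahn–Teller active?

[MnBr6]^3-

[CrF6]^3-: Ligand charges: each fluoride is −1. With an overall charge of −3 the chromium centre must be in the +3 oxidation state. Cr sits in group 6, so the d-electron count is 6 − 3 = 3. The d³ configuration leaves the e_g set evenly filled (or empty) — no strong Jahn–Teller driving force.
[MnBr6]^3-: Each bromide is −1; balancing the −3 overall charge requires Mn(III). Mn sits in group 7, so the d-electron count is 7 − 3 = 4. Bromide is a weak-field ligand for a first-row metal, so the complex is high-spin. The t₂g³e_g¹ (high-spin) configuration has an unevenly filled e_g set; the Jahn–Teller theorem predicts a tetragonal distortion (typically axial elongation) to lift the degeneracy.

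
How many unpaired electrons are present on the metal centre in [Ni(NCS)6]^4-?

Each isothiocyanate is −1; balancing the −4 overall charge requires Ni(II).
Ni sits in group 10, so the d-electron count is 10 − 2 = 8.
In an octahedral field the d⁸ configuration is t₂g⁶e_g² (only one arrangement possible), giving 2 unpaired electrons.

2 unpaired electrons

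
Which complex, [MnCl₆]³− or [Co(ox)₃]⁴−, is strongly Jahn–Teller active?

[MnCl₆]³−

[MnCl₆]³−: Ligand charges: each chloride is −1. With an overall charge of −3 the manganese centre must be in the +3 oxidation state. Mn sits in group 7, so the d-electron count is 7 − 3 = 4. Chloride is a weak-field ligand for a first-row metal, so the complex is high-spin. The t₂g³e_g¹ (high-spin) configuration has an unevenly filled e_g set; the Jahn–Teller theorem predicts a tetragonal distortion (typically axial elongation) to lift the degeneracy.
[Co(ox)₃]⁴−: Ligand charges: each oxalate is −2. With an overall charge of −4 the cobalt centre must be in the +2 oxidation state. Group 9 minus oxidation state 2 gives a d⁷ configuration. Oxalate is a weak-field ligand for a first-row metal, so the complex is high-spin. The d⁷ configuration leaves the e_g set evenly filled (or empty) — no strong Jahn–Teller driving force.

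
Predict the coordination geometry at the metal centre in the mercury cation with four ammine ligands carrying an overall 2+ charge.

Ammonia is neutral; balancing the +2 overall charge requires Hg(II).
Group 12 minus oxidation state 2 gives a d¹⁰ configuration.
With 4 monodentate ligands the coordination number is 4.
A d¹⁰ ion has no crystal-field stabilisation preference between square planar and tetrahedral, so four ligands adopt the sterically favoured tetrahedral geometry.

tetrahedral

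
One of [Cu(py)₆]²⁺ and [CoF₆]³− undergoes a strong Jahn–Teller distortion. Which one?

[Cu(py)₆]²⁺: Summing ligand charges against the +2 overall charge gives an oxidation state of +2 for copper. Cu sits in group 11, so the d-electron count is 11 − 2 = 9. The t₂g⁶e_g³ configuration has an unevenly filled e_g set; the Jahn–Teller theorem predicts a tetragonal distortion (typically axial elongation) to lift the degeneracy.
[CoF₆]³−: Ligand charges: each fluoride is −1. With an overall charge of −3 the cobalt centre must be in the +3 oxidation state. Group 9 minus oxidation state 3 gives a d⁶ configuration. Fluoride is the one ligand weak enough to leave Co(III) high-spin — [CoF₆]³⁻ is the classic exception. The d⁶ configuration leaves the e_g set evenly filled (or empty) — no strong Jahn–Teller driving force.

[Cu(py)₆]²⁺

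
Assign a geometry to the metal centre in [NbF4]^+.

Each fluoride is −1; balancing the +1 overall charge requires Nb(V).
Group 5 minus oxidation state 5 gives a d⁰ configuration.
With 4 monodentate ligands the coordination number is 4.
A d⁰ ion has no crystal-field stabilisation preference between square planar and tetrahedral, so four ligands adopt the sterically favoured tetrahedral geometry.

tetrahedral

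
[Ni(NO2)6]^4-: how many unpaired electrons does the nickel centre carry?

2 unpaired electrons

Each nitro (N-bound nitrite) is −1; balancing the −4 overall charge requires Ni(II).
Ni sits in group 10, so the d-electron count is 10 − 2 = 8.
In an octahedral field the d⁸ configuration is t₂g⁶e_g² (only one arrangement possible), giving 2 unpaired electrons.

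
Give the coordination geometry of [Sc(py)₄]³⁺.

tetrahedral

Ligand charges: pyridine is neutral. With an overall charge of +3 the scandium centre must be in the +3 oxidation state.
Group 3 minus oxidation state 3 gives a d⁰ configuration.
Coordination number: 4.
A d⁰ ion has no crystal-field stabilisation preference between square planar and tetrahedral, so four ligands adopt the sterically favoured tetrahedral geometry.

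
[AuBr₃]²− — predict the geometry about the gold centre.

trigonal planar

Summing ligand charges against the −2 overall charge gives an oxidation state of +1 for gold.
Au sits in group 11, so the d-electron count is 11 − 1 = 10.
Coordination number: 3.
Three ligands around a d¹⁰ centre minimise repulsion in a trigonal-planar arrangement.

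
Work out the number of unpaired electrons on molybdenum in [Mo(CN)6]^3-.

Summing ligand charges against the −3 overall charge gives an oxidation state of +3 for molybdenum.
Molybdenum is a group-6 element; Mo(III) is therefore d³.
In an octahedral field the d³ configuration is t₂g³e_g⁰ (only one arrangement possible), giving 3 unpaired electrons.

3 unpaired electrons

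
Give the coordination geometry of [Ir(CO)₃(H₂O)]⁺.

square planar

Carbonyl is neutral; water is neutral; balancing the +1 overall charge requires Ir(I).
Iridium is a group-9 element; Ir(I) is therefore d⁸.
With 4 monodentate ligands the coordination number is 4.
A 5d d⁸ ion has a large crystal-field splitting; square planar leaves the high-energy d_{x²−y²} orbital empty and maximises CFSE.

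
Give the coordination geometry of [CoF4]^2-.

Summing ligand charges against the −2 overall charge gives an oxidation state of +2 for cobalt.
Cobalt is a group-9 element; Co(II) is therefore d⁷.
Coordination number: 4.
Fluoride is a weak-field ligand.
For a high-spin 3d d⁷ ion with weak-field ligands the small Δₜ gives little square-planar CFSE advantage, so four ligands adopt the sterically favoured tetrahedral geometry.

tetrahedral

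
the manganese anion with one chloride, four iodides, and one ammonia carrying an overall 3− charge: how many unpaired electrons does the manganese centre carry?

5 unpaired electrons

Summing ligand charges against the −3 overall charge gives an oxidation state of +2 for manganese.
Mn sits in group 7, so the d-electron count is 7 − 2 = 5.
The spin state decides the count: Chloride and iodide are weak-field ligands for a first-row metal, so the complex is high-spin.
An octahedral high-spin d⁵ ion is t₂g³e_g², giving 5 unpaired electrons.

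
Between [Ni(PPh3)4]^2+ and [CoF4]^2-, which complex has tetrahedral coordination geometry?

[CoF4]^2-

For [Ni(PPh3)4]^2+: Triphenylphosphine is neutral; balancing the +2 overall charge requires Ni(II). Group 10 minus oxidation state 2 gives a d⁸ configuration. Triphenylphosphine is a strong-field ligand (high in the spectrochemical series). A 3d d⁸ ion with strong-field ligands gains enough CFSE to favour square planar over tetrahedral. → square planar.
For [CoF4]^2-: Each fluoride is −1; balancing the −2 overall charge requires Co(II). Co sits in group 9, so the d-electron count is 9 − 2 = 7. For a high-spin 3d d⁷ ion with weak-field ligands the small Δₜ gives little square-planar CFSE advantage, so four ligands adopt the sterically favoured tetrahedral geometry. → tetrahedral.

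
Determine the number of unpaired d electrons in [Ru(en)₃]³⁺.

Summing ligand charges against the +3 overall charge gives an oxidation state of +3 for ruthenium.
Group 8 minus oxidation state 3 gives a d⁵ configuration.
Counting donor atoms: 3×ethylenediamine (bidentate) → 6 donors. Coordination number = 6.
The spin state decides the count: a 4d ion has a large Δₒ and is invariably low-spin.
An octahedral low-spin d⁵ ion is t₂g⁵e_g⁰, giving 1 unpaired electron.

1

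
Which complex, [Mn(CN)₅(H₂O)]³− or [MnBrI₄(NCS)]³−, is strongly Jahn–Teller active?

[Mn(CN)₅(H₂O)]³−: Each cyanide is −1; water is neutral; balancing the −3 overall charge requires Mn(II). Group 7 minus oxidation state 2 gives a d⁵ configuration. Cyanide is a strong-field ligand (high in the spectrochemical series) for a first-row metal, so the complex is low-spin. The d⁵ configuration leaves the e_g set evenly filled (or empty) — no strong Jahn–Teller driving force.
[MnBrI₄(NCS)]³−: Ligand charges: each bromide is −1; each iodide is −1; each isothiocyanate is −1. With an overall charge of −3 the manganese centre must be in the +3 oxidation state. Mn sits in group 7, so the d-electron count is 7 − 3 = 4. Bromide, iodide, and isothiocyanate are weak-field ligands for a first-row metal, so the complex is high-spin. The t₂g³e_g¹ (high-spin) configuration has an unevenly filled e_g set; the Jahn–Teller theorem predicts a tetragonal distortion (typically axial elongation) to lift the degeneracy.

[MnBrI₄(NCS)]³−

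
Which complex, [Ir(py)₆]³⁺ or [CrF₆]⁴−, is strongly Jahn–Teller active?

[CrF₆]⁴−

[Ir(py)₆]³⁺: Pyridine is neutral; balancing the +3 overall charge requires Ir(III). Group 9 minus oxidation state 3 gives a d⁶ configuration. A 5d ion has a large Δₒ and is invariably low-spin. The d⁶ configuration leaves the e_g set evenly filled (or empty) — no strong Jahn–Teller driving force.
[CrF₆]⁴−: Ligand charges: each fluoride is −1. With an overall charge of −4 the chromium centre must be in the +2 oxidation state. Group 6 minus oxidation state 2 gives a d⁴ configuration. Fluoride is a weak-field ligand for a first-row metal, so the complex is high-spin. The t₂g³e_g¹ (high-spin) configuration has an unevenly filled e_g set; the Jahn–Teller theorem predicts a tetragonal distortion (typically axial elongation) to lift the degeneracy.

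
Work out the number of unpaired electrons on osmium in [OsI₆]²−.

Ligand charges: each iodide is −1. With an overall charge of −2 the osmium centre must be in the +4 oxidation state.
Os sits in group 8, so the d-electron count is 8 − 4 = 4.
The spin state decides the count: a 5d ion has a large Δₒ and is invariably low-spin.
An octahedral low-spin d⁴ ion is t₂g⁴e_g⁰, giving 2 unpaired electrons.

2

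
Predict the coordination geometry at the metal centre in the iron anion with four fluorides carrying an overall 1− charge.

Each fluoride is −1; balancing the −1 overall charge requires Fe(III).
Group 8 minus oxidation state 3 gives a d⁵ configuration.
Coordination number: 4.
Fluoride is a weak-field ligand.
A high-spin d⁵ ion has zero CFSE in either geometry, so four ligands adopt the sterically favoured tetrahedral geometry.

tetrahedral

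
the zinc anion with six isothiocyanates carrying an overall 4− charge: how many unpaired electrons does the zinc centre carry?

Ligand charges: each isothiocyanate is −1. With an overall charge of −4 the zinc centre must be in the +2 oxidation state.
Zn sits in group 12, so the d-electron count is 12 − 2 = 10.
In an octahedral field the d¹⁰ configuration is t₂g⁶e_g⁴, giving 0 unpaired electrons.

0 unpaired electrons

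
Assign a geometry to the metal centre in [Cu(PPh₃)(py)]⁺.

Ligand charges: triphenylphosphine is neutral; pyridine is neutral. With an overall charge of +1 the copper centre must be in the +1 oxidation state.
Copper is a group-11 element; Cu(I) is therefore d¹⁰.
Coordination number: 2.
A d¹⁰ ion with only two ligands adopts a linear arrangement (sp hybridisation; no CFSE preference).

linear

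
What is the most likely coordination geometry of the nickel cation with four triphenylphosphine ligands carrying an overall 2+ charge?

Ligand charges: triphenylphosphine is neutral. With an overall charge of +2 the nickel centre must be in the +2 oxidation state.
Group 10 minus oxidation state 2 gives a d⁸ configuration.
With 4 monodentate ligands the coordination number is 4.
Triphenylphosphine is a strong-field ligand (high in the spectrochemical series).
A 3d d⁸ ion with strong-field ligands gains enough CFSE to favour square planar over tetrahedral.

square planar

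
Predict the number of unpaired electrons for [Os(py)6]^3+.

Ligand charges: pyridine is neutral. With an overall charge of +3 the osmium centre must be in the +3 oxidation state.
Group 8 minus oxidation state 3 gives a d⁵ configuration.
The spin state decides the count: a 5d ion has a large Δₒ and is invariably low-spin.
An octahedral low-spin d⁵ ion is t₂g⁵e_g⁰, giving 1 unpaired electron.

1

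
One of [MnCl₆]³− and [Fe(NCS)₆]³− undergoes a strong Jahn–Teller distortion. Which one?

[MnCl₆]³−

[MnCl₆]³−: Summing ligand charges against the −3 overall charge gives an oxidation state of +3 for manganese. Manganese is a group-7 element; Mn(III) is therefore d⁴. Chloride is a weak-field ligand for a first-row metal, so the complex is high-spin. The t₂g³e_g¹ (high-spin) configuration has an unevenly filled e_g set; the Jahn–Teller theorem predicts a tetragonal distortion (typically axial elongation) to lift the degeneracy.
[Fe(NCS)₆]³−: Each isothiocyanate is −1; balancing the −3 overall charge requires Fe(III). Iron is a group-8 element; Fe(III) is therefore d⁵. Isothiocyanate is a weak-field ligand for a first-row metal, so the complex is high-spin. The d⁵ configuration leaves the e_g set evenly filled (or empty) — no strong Jahn–Teller driving force.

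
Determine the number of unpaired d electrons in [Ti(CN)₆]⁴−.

Each cyanide is −1; balancing the −4 overall charge requires Ti(II).
Group 4 minus oxidation state 2 gives a d² configuration.
In an octahedral field the d² configuration is t₂g²e_g⁰ (only one arrangement possible), giving 2 unpaired electrons.

2 unpaired electrons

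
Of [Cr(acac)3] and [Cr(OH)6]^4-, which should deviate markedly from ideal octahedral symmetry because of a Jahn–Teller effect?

[Cr(acac)3]: Each acetylacetonate is −1; balancing the 0 overall charge requires Cr(III). Cr sits in group 6, so the d-electron count is 6 − 3 = 3. The d³ configuration leaves the e_g set evenly filled (or empty) — no strong Jahn–Teller driving force.
[Cr(OH)6]^4-: Ligand charges: each hydroxide is −1. With an overall charge of −4 the chromium centre must be in the +2 oxidation state. Cr sits in group 6, so the d-electron count is 6 − 2 = 4. Hydroxide is a weak-field ligand for a first-row metal, so the complex is high-spin. The t₂g³e_g¹ (high-spin) configuration has an unevenly filled e_g set; the Jahn–Teller theorem predicts a tetragonal distortion (typically axial elongation) to lift the degeneracy.

[Cr(OH)6]^4-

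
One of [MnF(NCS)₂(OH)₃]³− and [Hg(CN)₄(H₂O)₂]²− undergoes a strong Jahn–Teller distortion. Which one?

[MnF(NCS)₂(OH)₃]³−

[MnF(NCS)₂(OH)₃]³−: Each fluoride is −1; each isothiocyanate is −1; each hydroxide is −1; balancing the −3 overall charge requires Mn(III). Group 7 minus oxidation state 3 gives a d⁴ configuration. Fluoride, hydroxide, and isothiocyanate are weak-field ligands for a first-row metal, so the complex is high-spin. The t₂g³e_g¹ (high-spin) configuration has an unevenly filled e_g set; the Jahn–Teller theorem predicts a tetragonal distortion (typically axial elongation) to lift the degeneracy.
[Hg(CN)₄(H₂O)₂]²−: Each cyanide is −1; water is neutral; balancing the −2 overall charge requires Hg(II). Mercury is a group-12 element; Hg(II) is therefore d¹⁰. The d¹⁰ configuration leaves the e_g set evenly filled (or empty) — no strong Jahn–Teller driving force.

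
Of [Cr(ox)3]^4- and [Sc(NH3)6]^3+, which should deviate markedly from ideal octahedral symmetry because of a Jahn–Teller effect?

[Cr(ox)3]^4-: Each oxalate is −2; balancing the −4 overall charge requires Cr(II). Group 6 minus oxidation state 2 gives a d⁴ configuration. Oxalate is a weak-field ligand for a first-row metal, so the complex is high-spin. The t₂g³e_g¹ (high-spin) configuration has an unevenly filled e_g set; the Jahn–Teller theorem predicts a tetragonal distortion (typically axial elongation) to lift the degeneracy.
[Sc(NH3)6]^3+: Ligand charges: ammonia is neutral. With an overall charge of +3 the scandium centre must be in the +3 oxidation state. Group 3 minus oxidation state 3 gives a d⁰ configuration. The d⁰ configuration leaves the e_g set evenly filled (or empty) — no strong Jahn–Teller driving force.

[Cr(ox)3]^4-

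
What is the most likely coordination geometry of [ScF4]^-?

Each fluoride is −1; balancing the −1 overall charge requires Sc(III).
Scandium is a group-3 element; Sc(III) is therefore d⁰.
With 4 monodentate ligands the coordination number is 4.
A d⁰ ion has no crystal-field stabilisation preference between square planar and tetrahedral, so four ligands adopt the sterically favoured tetrahedral geometry.

tetrahedral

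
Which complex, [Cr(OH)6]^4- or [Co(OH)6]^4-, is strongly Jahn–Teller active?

[Cr(OH)6]^4-: Summing ligand charges against the −4 overall charge gives an oxidation state of +2 for chromium. Group 6 minus oxidation state 2 gives a d⁴ configuration. Hydroxide is a weak-field ligand for a first-row metal, so the complex is high-spin. The t₂g³e_g¹ (high-spin) configuration has an unevenly filled e_g set; the Jahn–Teller theorem predicts a tetragonal distortion (typically axial elongation) to lift the degeneracy.
[Co(OH)6]^4-: Ligand charges: each hydroxide is −1. With an overall charge of −4 the cobalt centre must be in the +2 oxidation state. Co sits in group 9, so the d-electron count is 9 − 2 = 7. Hydroxide is a weak-field ligand for a first-row metal, so the complex is high-spin. The d⁷ configuration leaves the e_g set evenly filled (or empty) — no strong Jahn–Teller driving force.

[Cr(OH)6]^4-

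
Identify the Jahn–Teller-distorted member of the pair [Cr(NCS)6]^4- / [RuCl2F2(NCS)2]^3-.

[Cr(NCS)6]^4-: Summing ligand charges against the −4 overall charge gives an oxidation state of +2 for chromium. Chromium is a group-6 element; Cr(II) is therefore d⁴. Isothiocyanate is a weak-field ligand for a first-row metal, so the complex is high-spin. The t₂g³e_g¹ (high-spin) configuration has an unevenly filled e_g set; the Jahn–Teller theorem predicts a tetragonal distortion (typically axial elongation) to lift the degeneracy.
[RuCl2F2(NCS)2]^3-: Summing ligand charges against the −3 overall charge gives an oxidation state of +3 for ruthenium. Group 8 minus oxidation state 3 gives a d⁵ configuration. A 4d ion has a large Δₒ and is invariably low-spin. The d⁵ configuration leaves the e_g set evenly filled (or empty) — no strong Jahn–Teller driving force.

[Cr(NCS)6]^4-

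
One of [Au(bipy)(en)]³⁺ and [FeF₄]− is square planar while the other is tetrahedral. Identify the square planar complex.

[Au(bipy)(en)]³⁺

For [Au(bipy)(en)]³⁺: Summing ligand charges against the +3 overall charge gives an oxidation state of +3 for gold. Group 11 minus oxidation state 3 gives a d⁸ configuration. A 5d d⁸ ion has a large crystal-field splitting; square planar leaves the high-energy d_{x²−y²} orbital empty and maximises CFSE. → square planar.
For [FeF₄]−: Ligand charges: each fluoride is −1. With an overall charge of −1 the iron centre must be in the +3 oxidation state. Iron is a group-8 element; Fe(III) is therefore d⁵. A high-spin d⁵ ion has zero CFSE in either geometry, so four ligands adopt the sterically favoured tetrahedral geometry. → tetrahedral.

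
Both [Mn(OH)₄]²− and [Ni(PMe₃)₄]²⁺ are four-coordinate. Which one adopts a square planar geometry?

For [Mn(OH)₄]²−: Summing ligand charges against the −2 overall charge gives an oxidation state of +2 for manganese. Manganese is a group-7 element; Mn(II) is therefore d⁵. A high-spin d⁵ ion has zero CFSE in either geometry, so four ligands adopt the sterically favoured tetrahedral geometry. → tetrahedral.
For [Ni(PMe₃)₄]²⁺: Trimethylphosphine is neutral; balancing the +2 overall charge requires Ni(II). Nickel is a group-10 element; Ni(II) is therefore d⁸. Trimethylphosphine is a strong-field ligand (high in the spectrochemical series). A 3d d⁸ ion with strong-field ligands gains enough CFSE to favour square planar over tetrahedral. → square planar.

[Ni(PMe₃)₄]²⁺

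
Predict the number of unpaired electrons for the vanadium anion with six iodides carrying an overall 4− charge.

3 unpaired electrons

Summing ligand charges against the −4 overall charge gives an oxidation state of +2 for vanadium.
Vanadium is a group-5 element; V(II) is therefore d³.
In an octahedral field the d³ configuration is t₂g³e_g⁰ (only one arrangement possible), giving 3 unpaired electrons.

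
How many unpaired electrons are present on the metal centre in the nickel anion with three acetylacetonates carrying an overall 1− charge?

2

Each acetylacetonate is −1; balancing the −1 overall charge requires Ni(II).
Nickel is a group-10 element; Ni(II) is therefore d⁸.
Counting donor atoms: 3×acetylacetonate (bidentate) → 6 donors. Coordination number = 6.
In an octahedral field the d⁸ configuration is t₂g⁶e_g² (only one arrangement possible), giving 2 unpaired electrons.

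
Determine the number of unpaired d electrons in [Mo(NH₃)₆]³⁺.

Summing ligand charges against the +3 overall charge gives an oxidation state of +3 for molybdenum.
Mo sits in group 6, so the d-electron count is 6 − 3 = 3.
In an octahedral field the d³ configuration is t₂g³e_g⁰ (only one arrangement possible), giving 3 unpaired electrons.

3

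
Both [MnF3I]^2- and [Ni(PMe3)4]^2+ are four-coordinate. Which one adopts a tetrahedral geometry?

[MnF3I]^2-

For [MnF3I]^2-: Each fluoride is −1; each iodide is −1; balancing the −2 overall charge requires Mn(II). Manganese is a group-7 element; Mn(II) is therefore d⁵. A high-spin d⁵ ion has zero CFSE in either geometry, so four ligands adopt the sterically favoured tetrahedral geometry. → tetrahedral.
For [Ni(PMe3)4]^2+: Summing ligand charges against the +2 overall charge gives an oxidation state of +2 for nickel. Nickel is a group-10 element; Ni(II) is therefore d⁸. Trimethylphosphine is a strong-field ligand (high in the spectrochemical series). A 3d d⁸ ion with strong-field ligands gains enough CFSE to favour square planar over tetrahedral. → square planar.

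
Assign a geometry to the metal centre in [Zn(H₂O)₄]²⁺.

tetrahedral

Water is neutral; balancing the +2 overall charge requires Zn(II).
Group 12 minus oxidation state 2 gives a d¹⁰ configuration.
With 4 monodentate ligands the coordination number is 4.
A d¹⁰ ion has no crystal-field stabilisation preference between square planar and tetrahedral, so four ligands adopt the sterically favoured tetrahedral geometry.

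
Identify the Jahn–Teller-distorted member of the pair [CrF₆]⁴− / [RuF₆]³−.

[CrF₆]⁴−

[CrF₆]⁴−: Summing ligand charges against the −4 overall charge gives an oxidation state of +2 for chromium. Chromium is a group-6 element; Cr(II) is therefore d⁴. Fluoride is a weak-field ligand for a first-row metal, so the complex is high-spin. The t₂g³e_g¹ (high-spin) configuration has an unevenly filled e_g set; the Jahn–Teller theorem predicts a tetragonal distortion (typically axial elongation) to lift the degeneracy.
[RuF₆]³−: Ligand charges: each fluoride is −1. With an overall charge of −3 the ruthenium centre must be in the +3 oxidation state. Ruthenium is a group-8 element; Ru(III) is therefore d⁵. A 4d ion has a large Δₒ and is invariably low-spin. The d⁵ configuration leaves the e_g set evenly filled (or empty) — no strong Jahn–Teller driving force.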